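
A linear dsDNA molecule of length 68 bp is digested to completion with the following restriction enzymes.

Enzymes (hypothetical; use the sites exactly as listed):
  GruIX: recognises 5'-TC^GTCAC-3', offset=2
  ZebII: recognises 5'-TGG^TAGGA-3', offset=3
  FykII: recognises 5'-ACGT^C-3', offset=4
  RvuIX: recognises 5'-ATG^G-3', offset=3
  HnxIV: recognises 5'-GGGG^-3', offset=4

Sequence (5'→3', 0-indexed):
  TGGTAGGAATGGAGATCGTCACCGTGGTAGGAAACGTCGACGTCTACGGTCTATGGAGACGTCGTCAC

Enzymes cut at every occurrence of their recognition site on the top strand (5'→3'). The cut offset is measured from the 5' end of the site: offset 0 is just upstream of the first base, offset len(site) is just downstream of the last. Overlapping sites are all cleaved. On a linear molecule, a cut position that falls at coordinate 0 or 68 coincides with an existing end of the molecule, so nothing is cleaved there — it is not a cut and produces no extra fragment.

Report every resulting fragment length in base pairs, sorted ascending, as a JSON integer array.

Scan for sites:
  GruIX (TCGTCAC, off=2): starts [15, 61] → cuts [17, 63]
  ZebII (TGGTAGGA, off=3): starts [0, 24] → cuts [3, 27]
  FykII (ACGTC, off=4): starts [33, 39, 58] → cuts [37, 43, 62]
  RvuIX (ATGG, off=3): starts [8, 52] → cuts [11, 55]
  HnxIV (GGGG, off=4): no sites

Pooled cuts: [3, 11, 17, 27, 37, 43, 55, 62, 63]

Fragment lengths:
  [0,3): 3 bp
  [3,11): 8 bp
  [11,17): 6 bp
  [17,27): 10 bp
  [27,37): 10 bp
  [37,43): 6 bp
  [43,55): 12 bp
  [55,62): 7 bp
  [62,63): 1 bp
  [63,68): 5 bp

[1,3,5,6,6,7,8,10,10,12]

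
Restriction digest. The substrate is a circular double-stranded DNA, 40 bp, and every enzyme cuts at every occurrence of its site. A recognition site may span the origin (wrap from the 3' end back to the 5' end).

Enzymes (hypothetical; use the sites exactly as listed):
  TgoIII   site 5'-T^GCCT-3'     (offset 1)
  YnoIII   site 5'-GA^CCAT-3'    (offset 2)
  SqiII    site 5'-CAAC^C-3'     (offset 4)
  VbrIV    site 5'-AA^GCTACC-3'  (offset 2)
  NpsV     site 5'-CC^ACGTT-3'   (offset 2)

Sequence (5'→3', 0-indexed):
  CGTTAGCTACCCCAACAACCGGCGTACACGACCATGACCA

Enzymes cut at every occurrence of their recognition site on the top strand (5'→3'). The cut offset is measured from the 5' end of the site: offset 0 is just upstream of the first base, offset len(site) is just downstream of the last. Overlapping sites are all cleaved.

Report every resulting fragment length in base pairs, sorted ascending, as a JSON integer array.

[8,12,20]

Site scan:
  TgoIII (TGCCT, off=1): no sites
  YnoIII (GACCAT, off=2): starts [29] → cuts [31]
  SqiII (CAACC, off=4): starts [15] → cuts [19]
  VbrIV (AAGCTACC, off=2): no sites
  NpsV (CCACGTT, off=2): starts [37] → cuts [39]

Pooled cuts: [19, 31, 39]

Fragment lengths:
  19→31: 12 bp
  31→39: 8 bp
  39→19 (wrap): 40-39+19 = 20 bp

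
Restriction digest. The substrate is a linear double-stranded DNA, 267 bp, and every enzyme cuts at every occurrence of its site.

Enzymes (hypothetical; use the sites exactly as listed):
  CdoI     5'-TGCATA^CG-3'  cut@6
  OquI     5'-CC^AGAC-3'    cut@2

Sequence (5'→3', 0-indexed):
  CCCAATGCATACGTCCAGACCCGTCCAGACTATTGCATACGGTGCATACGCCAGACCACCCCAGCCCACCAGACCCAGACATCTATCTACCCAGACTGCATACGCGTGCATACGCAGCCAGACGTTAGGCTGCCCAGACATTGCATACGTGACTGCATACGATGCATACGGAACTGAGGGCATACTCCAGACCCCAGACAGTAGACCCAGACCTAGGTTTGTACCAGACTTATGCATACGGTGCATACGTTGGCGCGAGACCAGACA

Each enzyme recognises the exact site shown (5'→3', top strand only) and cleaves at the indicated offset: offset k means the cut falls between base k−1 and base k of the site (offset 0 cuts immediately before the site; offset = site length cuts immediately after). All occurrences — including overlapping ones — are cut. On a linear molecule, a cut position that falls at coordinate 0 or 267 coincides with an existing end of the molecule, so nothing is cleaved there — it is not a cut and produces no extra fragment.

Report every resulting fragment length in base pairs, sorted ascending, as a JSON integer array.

[4,5,5,6,7,7,9,9,9,10,10,10,11,12,12,13,13,13,15,16,16,17,18,20]

Per-enzyme occurrences:
  CdoI (TGCATACG, off=6): starts [5, 33, 42, 96, 106, 141, 153, 162, 232, 241] → cuts [11, 39, 48, 102, 112, 147, 159, 168, 238, 247]
  OquI (CCAGAC, off=2): starts [14, 24, 50, 68, 74, 90, 117, 133, 186, 193, 206, 223, 260] → cuts [16, 26, 52, 70, 76, 92, 119, 135, 188, 195, 208, 225, 262]

All cut coordinates (distinct, sorted): [11, 16, 26, 39, 48, 52, 70, 76, 92, 102, 112, 119, 135, 147, 159, 168, 188, 195, 208, 225, 238, 247, 262]

Fragments:
  [0,11): 11 bp
  [11,16): 5 bp
  [16,26): 10 bp
  [26,39): 13 bp
  [39,48): 9 bp
  [48,52): 4 bp
  [52,70): 18 bp
  [70,76): 6 bp
  [76,92): 16 bp
  [92,102): 10 bp
  [102,112): 10 bp
  [112,119): 7 bp
  [119,135): 16 bp
  [135,147): 12 bp
  [147,159): 12 bp
  [159,168): 9 bp
  [168,188): 20 bp
  [188,195): 7 bp
  [195,208): 13 bp
  [208,225): 17 bp
  [225,238): 13 bp
  [238,247): 9 bp
  [247,262): 15 bp
  [262,267): 5 bp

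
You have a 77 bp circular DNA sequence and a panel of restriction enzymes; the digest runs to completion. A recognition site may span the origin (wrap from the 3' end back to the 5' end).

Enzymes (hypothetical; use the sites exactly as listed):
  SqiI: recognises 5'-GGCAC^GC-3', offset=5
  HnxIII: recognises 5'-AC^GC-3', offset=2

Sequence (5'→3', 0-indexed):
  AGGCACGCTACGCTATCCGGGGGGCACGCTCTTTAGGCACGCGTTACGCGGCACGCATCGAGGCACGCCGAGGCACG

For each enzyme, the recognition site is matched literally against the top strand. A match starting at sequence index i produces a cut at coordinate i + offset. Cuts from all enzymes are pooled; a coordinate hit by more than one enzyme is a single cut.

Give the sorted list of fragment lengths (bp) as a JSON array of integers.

[5,7,7,12,13,16,17]

Site scan:
  SqiI GGCACGC/5: at [1, 22, 35, 49, 61] ⇒ [6, 27, 40, 54, 66]
  HnxIII ACGC/2: at [4, 9, 25, 38, 45, 52, 64] ⇒ [6, 11, 27, 40, 47, 54, 66]

Pooled cuts: [6, 11, 27, 40, 47, 54, 66]

Fragment lengths:
  6→11: 5 bp
  11→27: 16 bp
  27→40: 13 bp
  40→47: 7 bp
  47→54: 7 bp
  54→66: 12 bp
  66→6 (wrap): 77-66+6 = 17 bp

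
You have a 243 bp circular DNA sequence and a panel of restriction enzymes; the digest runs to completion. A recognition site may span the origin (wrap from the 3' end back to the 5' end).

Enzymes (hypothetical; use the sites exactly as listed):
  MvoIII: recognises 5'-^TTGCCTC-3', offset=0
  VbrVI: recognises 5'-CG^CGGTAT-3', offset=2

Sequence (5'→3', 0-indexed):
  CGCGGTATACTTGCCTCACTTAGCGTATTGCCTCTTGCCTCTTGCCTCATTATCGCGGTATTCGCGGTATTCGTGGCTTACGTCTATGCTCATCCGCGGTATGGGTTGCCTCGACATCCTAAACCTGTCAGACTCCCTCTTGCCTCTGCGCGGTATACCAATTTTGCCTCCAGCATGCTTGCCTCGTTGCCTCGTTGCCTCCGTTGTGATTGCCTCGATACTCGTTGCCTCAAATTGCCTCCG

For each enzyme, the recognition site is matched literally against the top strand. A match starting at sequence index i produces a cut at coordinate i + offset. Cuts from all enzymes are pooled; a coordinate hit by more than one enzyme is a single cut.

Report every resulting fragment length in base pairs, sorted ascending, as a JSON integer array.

[7,7,8,8,8,9,9,10,11,11,13,14,15,15,15,17,32,34]

Site scan:
  MvoIII (TTGCCTC, off=0): starts [10, 27, 34, 41, 105, 139, 163, 178, 186, 194, 209, 224, 234] → cuts [10, 27, 34, 41, 105, 139, 163, 178, 186, 194, 209, 224, 234]
  VbrVI (CGCGGTAT, off=2): starts [0, 53, 62, 94, 148] → cuts [2, 55, 64, 96, 150]

All cut coordinates (distinct, sorted): [2, 10, 27, 34, 41, 55, 64, 96, 105, 139, 150, 163, 178, 186, 194, 209, 224, 234]

Fragments:
  2→10: 8 bp
  10→27: 17 bp
  27→34: 7 bp
  34→41: 7 bp
  41→55: 14 bp
  55→64: 9 bp
  64→96: 32 bp
  96→105: 9 bp
  105→139: 34 bp
  139→150: 11 bp
  150→163: 13 bp
  163→178: 15 bp
  178→186: 8 bp
  186→194: 8 bp
  194→209: 15 bp
  209→224: 15 bp
  224→234: 10 bp
  234→2 (wrap): 243-234+2 = 11 bp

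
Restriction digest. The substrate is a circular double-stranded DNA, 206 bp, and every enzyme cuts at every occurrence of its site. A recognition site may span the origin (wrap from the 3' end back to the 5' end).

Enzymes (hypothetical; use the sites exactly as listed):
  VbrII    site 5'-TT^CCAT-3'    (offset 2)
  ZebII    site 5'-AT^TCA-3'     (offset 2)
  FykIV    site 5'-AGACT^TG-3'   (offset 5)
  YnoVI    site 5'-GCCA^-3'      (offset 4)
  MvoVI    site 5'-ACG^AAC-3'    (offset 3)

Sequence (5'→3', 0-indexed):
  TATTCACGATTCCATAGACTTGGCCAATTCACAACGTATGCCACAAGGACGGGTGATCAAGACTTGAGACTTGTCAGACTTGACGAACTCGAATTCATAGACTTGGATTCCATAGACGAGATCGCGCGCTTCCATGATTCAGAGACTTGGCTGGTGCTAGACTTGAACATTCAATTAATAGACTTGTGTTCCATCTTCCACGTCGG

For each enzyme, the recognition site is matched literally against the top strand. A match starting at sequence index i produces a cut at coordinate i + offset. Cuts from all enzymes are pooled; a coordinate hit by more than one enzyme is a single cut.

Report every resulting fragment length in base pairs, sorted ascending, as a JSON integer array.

[2,5,6,6,6,7,7,7,8,9,9,9,9,9,14,15,16,19,21,22]

Per-enzyme occurrences:
  VbrII TTCCAT/2: at [9, 107, 129, 188] ⇒ [11, 109, 131, 190]
  ZebII ATTCA/2: at [1, 26, 92, 136, 168] ⇒ [3, 28, 94, 138, 170]
  FykIV AGACTTG/5: at [15, 59, 66, 75, 98, 142, 158, 179] ⇒ [20, 64, 71, 80, 103, 147, 163, 184]
  YnoVI GCCA/4: at [22, 39] ⇒ [26, 43]
  MvoVI ACGAAC/3: at [82] ⇒ [85]

All cut coordinates (distinct, sorted): [3, 11, 20, 26, 28, 43, 64, 71, 80, 85, 94, 103, 109, 131, 138, 147, 163, 170, 184, 190]

Fragments:
  3→11: 8 bp
  11→20: 9 bp
  20→26: 6 bp
  26→28: 2 bp
  28→43: 15 bp
  43→64: 21 bp
  64→71: 7 bp
  71→80: 9 bp
  80→85: 5 bp
  85→94: 9 bp
  94→103: 9 bp
  103→109: 6 bp
  109→131: 22 bp
  131→138: 7 bp
  138→147: 9 bp
  147→163: 16 bp
  163→170: 7 bp
  170→184: 14 bp
  184→190: 6 bp
  190→3 (wrap): 206-190+3 = 19 bp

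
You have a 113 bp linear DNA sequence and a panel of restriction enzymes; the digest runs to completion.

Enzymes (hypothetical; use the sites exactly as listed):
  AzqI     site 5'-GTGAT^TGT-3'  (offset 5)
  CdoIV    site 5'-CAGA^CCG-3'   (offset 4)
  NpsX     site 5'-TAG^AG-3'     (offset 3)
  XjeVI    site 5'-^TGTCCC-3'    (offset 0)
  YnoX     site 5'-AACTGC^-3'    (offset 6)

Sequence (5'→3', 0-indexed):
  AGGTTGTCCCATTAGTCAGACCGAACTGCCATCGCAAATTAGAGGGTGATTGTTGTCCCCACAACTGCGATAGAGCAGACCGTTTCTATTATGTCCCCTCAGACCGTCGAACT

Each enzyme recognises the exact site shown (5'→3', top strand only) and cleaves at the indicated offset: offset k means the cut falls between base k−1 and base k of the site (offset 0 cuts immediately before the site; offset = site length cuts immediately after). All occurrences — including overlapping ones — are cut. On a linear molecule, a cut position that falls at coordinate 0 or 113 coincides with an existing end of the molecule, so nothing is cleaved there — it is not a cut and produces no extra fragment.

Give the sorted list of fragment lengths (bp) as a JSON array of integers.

Scan for sites:
  AzqI (GTGATTGT, off=5): starts [45] → cuts [50]
  CdoIV (CAGACCG, off=4): starts [16, 75, 99] → cuts [20, 79, 103]
  NpsX (TAGAG, off=3): starts [39, 70] → cuts [42, 73]
  XjeVI (TGTCCC, off=0): starts [4, 53, 91] → cuts [4, 53, 91]
  YnoX (AACTGC, off=6): starts [23, 62] → cuts [29, 68]

Pooled cuts: [4, 20, 29, 42, 50, 53, 68, 73, 79, 91, 103]

Fragment lengths:
  [0,4): 4 bp
  [4,20): 16 bp
  [20,29): 9 bp
  [29,42): 13 bp
  [42,50): 8 bp
  [50,53): 3 bp
  [53,68): 15 bp
  [68,73): 5 bp
  [73,79): 6 bp
  [79,91): 12 bp
  [91,103): 12 bp
  [103,113): 10 bp

[3,4,5,6,8,9,10,12,12,13,15,16]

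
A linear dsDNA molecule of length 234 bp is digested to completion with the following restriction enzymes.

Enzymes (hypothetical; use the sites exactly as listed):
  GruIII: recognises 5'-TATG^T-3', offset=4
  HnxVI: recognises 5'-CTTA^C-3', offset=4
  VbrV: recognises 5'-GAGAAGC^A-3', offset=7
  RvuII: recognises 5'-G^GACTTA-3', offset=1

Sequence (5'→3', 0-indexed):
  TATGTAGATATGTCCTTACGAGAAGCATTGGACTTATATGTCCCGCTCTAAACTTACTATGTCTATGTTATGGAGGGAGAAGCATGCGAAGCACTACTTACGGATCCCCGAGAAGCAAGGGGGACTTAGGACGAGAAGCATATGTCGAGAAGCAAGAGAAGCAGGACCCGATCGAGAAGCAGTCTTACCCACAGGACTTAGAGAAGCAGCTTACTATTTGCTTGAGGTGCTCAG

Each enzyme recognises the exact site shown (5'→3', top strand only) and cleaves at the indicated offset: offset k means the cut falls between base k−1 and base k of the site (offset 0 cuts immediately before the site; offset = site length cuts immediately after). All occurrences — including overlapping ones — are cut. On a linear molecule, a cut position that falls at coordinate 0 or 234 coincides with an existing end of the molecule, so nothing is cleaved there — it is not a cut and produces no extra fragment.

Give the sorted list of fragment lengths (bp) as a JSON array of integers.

Per-enzyme occurrences:
  GruIII TATGT/4: at [0, 8, 36, 57, 63, 140] ⇒ [4, 12, 40, 61, 67, 144]
  HnxVI CTTAC/4: at [14, 52, 96, 183, 209] ⇒ [18, 56, 100, 187, 213]
  VbrV GAGAAGCA/7: at [19, 76, 109, 132, 146, 155, 173, 200] ⇒ [26, 83, 116, 139, 153, 162, 180, 207]
  RvuII GGACTTA/1: at [29, 121, 193] ⇒ [30, 122, 194]

Pooled cuts: [4, 12, 18, 26, 30, 40, 56, 61, 67, 83, 100, 116, 122, 139, 144, 153, 162, 180, 187, 194, 207, 213]

Fragment lengths:
  [0,4): 4 bp
  [4,12): 8 bp
  [12,18): 6 bp
  [18,26): 8 bp
  [26,30): 4 bp
  [30,40): 10 bp
  [40,56): 16 bp
  [56,61): 5 bp
  [61,67): 6 bp
  [67,83): 16 bp
  [83,100): 17 bp
  [100,116): 16 bp
  [116,122): 6 bp
  [122,139): 17 bp
  [139,144): 5 bp
  [144,153): 9 bp
  [153,162): 9 bp
  [162,180): 18 bp
  [180,187): 7 bp
  [187,194): 7 bp
  [194,207): 13 bp
  [207,213): 6 bp
  [213,234): 21 bp

[4,4,5,5,6,6,6,6,7,7,8,8,9,9,10,13,16,16,16,17,17,18,21]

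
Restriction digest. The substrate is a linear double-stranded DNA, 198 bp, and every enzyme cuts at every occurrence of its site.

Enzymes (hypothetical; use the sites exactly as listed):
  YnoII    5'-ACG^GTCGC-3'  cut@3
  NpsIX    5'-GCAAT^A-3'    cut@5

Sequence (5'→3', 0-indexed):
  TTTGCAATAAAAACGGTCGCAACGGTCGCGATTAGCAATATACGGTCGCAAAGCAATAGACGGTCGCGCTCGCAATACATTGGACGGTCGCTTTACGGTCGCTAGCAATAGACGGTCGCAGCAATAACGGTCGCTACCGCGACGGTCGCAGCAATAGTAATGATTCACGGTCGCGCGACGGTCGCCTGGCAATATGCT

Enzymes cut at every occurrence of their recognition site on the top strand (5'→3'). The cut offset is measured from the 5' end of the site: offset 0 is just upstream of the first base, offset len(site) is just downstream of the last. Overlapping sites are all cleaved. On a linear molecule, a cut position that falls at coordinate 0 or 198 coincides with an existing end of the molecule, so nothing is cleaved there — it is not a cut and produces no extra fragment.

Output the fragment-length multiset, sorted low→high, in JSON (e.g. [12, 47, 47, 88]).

Scan for sites:
  YnoII (ACGGTCGC, off=3): starts [12, 21, 41, 59, 83, 94, 111, 126, 141, 166, 177] → cuts [15, 24, 44, 62, 86, 97, 114, 129, 144, 169, 180]
  NpsIX (GCAATA, off=5): starts [3, 34, 52, 71, 104, 120, 150, 188] → cuts [8, 39, 57, 76, 109, 125, 155, 193]

All cut coordinates (distinct, sorted): [8, 15, 24, 39, 44, 57, 62, 76, 86, 97, 109, 114, 125, 129, 144, 155, 169, 180, 193]

Fragment lengths:
  [0,8): 8 bp
  [8,15): 7 bp
  [15,24): 9 bp
  [24,39): 15 bp
  [39,44): 5 bp
  [44,57): 13 bp
  [57,62): 5 bp
  [62,76): 14 bp
  [76,86): 10 bp
  [86,97): 11 bp
  [97,109): 12 bp
  [109,114): 5 bp
  [114,125): 11 bp
  [125,129): 4 bp
  [129,144): 15 bp
  [144,155): 11 bp
  [155,169): 14 bp
  [169,180): 11 bp
  [180,193): 13 bp
  [193,198): 5 bp

[4,5,5,5,5,7,8,9,10,11,11,11,11,12,13,13,14,14,15,15]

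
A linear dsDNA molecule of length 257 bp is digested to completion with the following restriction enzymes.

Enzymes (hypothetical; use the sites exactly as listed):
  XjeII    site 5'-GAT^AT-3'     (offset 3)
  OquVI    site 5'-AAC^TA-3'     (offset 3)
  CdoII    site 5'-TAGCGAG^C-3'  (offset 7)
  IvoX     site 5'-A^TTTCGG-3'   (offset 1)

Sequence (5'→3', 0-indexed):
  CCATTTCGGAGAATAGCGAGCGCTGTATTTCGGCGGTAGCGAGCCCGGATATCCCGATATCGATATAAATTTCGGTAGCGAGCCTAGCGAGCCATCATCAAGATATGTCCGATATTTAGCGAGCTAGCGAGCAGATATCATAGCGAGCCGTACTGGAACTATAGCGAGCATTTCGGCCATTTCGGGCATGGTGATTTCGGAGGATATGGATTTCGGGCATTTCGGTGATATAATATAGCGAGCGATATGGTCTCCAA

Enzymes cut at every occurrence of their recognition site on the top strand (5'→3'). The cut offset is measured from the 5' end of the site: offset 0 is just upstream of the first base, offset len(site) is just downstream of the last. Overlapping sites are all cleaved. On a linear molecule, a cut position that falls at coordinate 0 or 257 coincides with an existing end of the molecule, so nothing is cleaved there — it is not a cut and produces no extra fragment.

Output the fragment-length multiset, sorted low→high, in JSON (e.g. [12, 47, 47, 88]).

Per-enzyme occurrences:
  XjeII GATAT/3: at [47, 55, 61, 101, 110, 133, 202, 226, 243] ⇒ [50, 58, 64, 104, 113, 136, 205, 229, 246]
  OquVI AACTA/3: at [156] ⇒ [159]
  CdoII TAGCGAGC/7: at [13, 36, 75, 84, 116, 124, 140, 161, 235] ⇒ [20, 43, 82, 91, 123, 131, 147, 168, 242]
  IvoX ATTTCGG/1: at [2, 26, 68, 169, 178, 193, 209, 218] ⇒ [3, 27, 69, 170, 179, 194, 210, 219]

Pooled cuts: [3, 20, 27, 43, 50, 58, 64, 69, 82, 91, 104, 113, 123, 131, 136, 147, 159, 168, 170, 179, 194, 205, 210, 219, 229, 242, 246]

Fragments:
  [0,3): 3 bp
  [3,20): 17 bp
  [20,27): 7 bp
  [27,43): 16 bp
  [43,50): 7 bp
  [50,58): 8 bp
  [58,64): 6 bp
  [64,69): 5 bp
  [69,82): 13 bp
  [82,91): 9 bp
  [91,104): 13 bp
  [104,113): 9 bp
  [113,123): 10 bp
  [123,131): 8 bp
  [131,136): 5 bp
  [136,147): 11 bp
  [147,159): 12 bp
  [159,168): 9 bp
  [168,170): 2 bp
  [170,179): 9 bp
  [179,194): 15 bp
  [194,205): 11 bp
  [205,210): 5 bp
  [210,219): 9 bp
  [219,229): 10 bp
  [229,242): 13 bp
  [242,246): 4 bp
  [246,257): 11 bp

[2,3,4,5,5,5,6,7,7,8,8,9,9,9,9,9,10,10,11,11,11,12,13,13,13,15,16,17]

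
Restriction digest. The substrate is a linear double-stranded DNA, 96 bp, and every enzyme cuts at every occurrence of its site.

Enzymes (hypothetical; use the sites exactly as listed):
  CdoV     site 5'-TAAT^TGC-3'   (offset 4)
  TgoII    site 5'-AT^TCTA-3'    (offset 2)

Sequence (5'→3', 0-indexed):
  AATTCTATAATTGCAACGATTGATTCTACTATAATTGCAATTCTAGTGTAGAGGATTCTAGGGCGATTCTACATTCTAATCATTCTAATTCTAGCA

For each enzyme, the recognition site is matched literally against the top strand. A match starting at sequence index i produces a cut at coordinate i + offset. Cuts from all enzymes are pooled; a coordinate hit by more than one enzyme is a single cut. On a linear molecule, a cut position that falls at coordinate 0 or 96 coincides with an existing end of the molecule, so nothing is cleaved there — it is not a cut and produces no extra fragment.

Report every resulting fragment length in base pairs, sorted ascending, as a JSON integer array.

[3,6,6,7,7,8,9,11,11,13,15]

Scan for sites:
  CdoV (TAATTGC, off=4): starts [7, 31] → cuts [11, 35]
  TgoII (ATTCTA, off=2): starts [1, 22, 39, 54, 65, 72, 81, 87] → cuts [3, 24, 41, 56, 67, 74, 83, 89]

Pooled cuts: [3, 11, 24, 35, 41, 56, 67, 74, 83, 89]

Fragments:
  [0,3): 3 bp
  [3,11): 8 bp
  [11,24): 13 bp
  [24,35): 11 bp
  [35,41): 6 bp
  [41,56): 15 bp
  [56,67): 11 bp
  [67,74): 7 bp
  [74,83): 9 bp
  [83,89): 6 bp
  [89,96): 7 bp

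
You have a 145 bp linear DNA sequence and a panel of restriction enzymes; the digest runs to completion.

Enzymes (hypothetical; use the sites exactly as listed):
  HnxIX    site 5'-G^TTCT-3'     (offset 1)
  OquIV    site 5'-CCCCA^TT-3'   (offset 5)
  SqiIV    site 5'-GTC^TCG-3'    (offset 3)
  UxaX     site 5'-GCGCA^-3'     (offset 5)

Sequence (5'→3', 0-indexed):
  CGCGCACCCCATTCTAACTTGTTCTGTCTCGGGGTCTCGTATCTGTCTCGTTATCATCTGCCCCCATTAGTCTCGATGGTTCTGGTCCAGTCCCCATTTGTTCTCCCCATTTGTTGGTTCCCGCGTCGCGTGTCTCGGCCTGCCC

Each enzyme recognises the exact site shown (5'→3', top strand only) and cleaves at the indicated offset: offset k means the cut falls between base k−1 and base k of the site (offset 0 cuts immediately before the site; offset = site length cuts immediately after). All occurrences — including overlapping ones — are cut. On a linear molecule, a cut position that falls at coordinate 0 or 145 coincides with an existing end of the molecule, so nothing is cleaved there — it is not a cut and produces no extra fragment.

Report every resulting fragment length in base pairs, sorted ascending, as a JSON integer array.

[4,5,6,6,7,7,8,9,10,11,11,17,19,25]

Site scan:
  HnxIX GTTCT/1: at [20, 78, 99] ⇒ [21, 79, 100]
  OquIV CCCCATT/5: at [6, 61, 91, 104] ⇒ [11, 66, 96, 109]
  SqiIV GTCTCG/3: at [25, 33, 44, 69, 131] ⇒ [28, 36, 47, 72, 134]
  UxaX GCGCA/5: at [1] ⇒ [6]

Pooled cuts: [6, 11, 21, 28, 36, 47, 66, 72, 79, 96, 100, 109, 134]

Fragment lengths:
  [0,6): 6 bp
  [6,11): 5 bp
  [11,21): 10 bp
  [21,28): 7 bp
  [28,36): 8 bp
  [36,47): 11 bp
  [47,66): 19 bp
  [66,72): 6 bp
  [72,79): 7 bp
  [79,96): 17 bp
  [96,100): 4 bp
  [100,109): 9 bp
  [109,134): 25 bp
  [134,145): 11 bp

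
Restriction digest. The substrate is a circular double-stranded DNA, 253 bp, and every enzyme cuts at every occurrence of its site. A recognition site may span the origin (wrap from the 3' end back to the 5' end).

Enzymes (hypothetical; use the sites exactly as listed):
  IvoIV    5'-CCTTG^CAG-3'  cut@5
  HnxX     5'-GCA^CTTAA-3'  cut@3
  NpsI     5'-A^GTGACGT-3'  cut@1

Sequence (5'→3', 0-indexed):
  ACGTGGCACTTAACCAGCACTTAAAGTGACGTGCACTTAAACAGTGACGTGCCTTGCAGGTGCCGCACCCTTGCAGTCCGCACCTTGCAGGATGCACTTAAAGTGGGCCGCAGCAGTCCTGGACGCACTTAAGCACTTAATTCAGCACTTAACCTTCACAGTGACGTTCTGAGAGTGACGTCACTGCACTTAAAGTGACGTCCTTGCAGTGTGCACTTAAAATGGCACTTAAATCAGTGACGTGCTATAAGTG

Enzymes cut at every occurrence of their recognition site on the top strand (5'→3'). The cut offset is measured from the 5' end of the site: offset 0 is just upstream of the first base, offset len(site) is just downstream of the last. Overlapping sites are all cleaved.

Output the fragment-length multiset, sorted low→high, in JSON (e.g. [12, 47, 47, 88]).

Site scan:
  IvoIV CCTTGCAG/5: at [51, 68, 82, 201] ⇒ [56, 73, 87, 206]
  HnxX GCACTTAA/3: at [5, 16, 32, 93, 124, 132, 144, 185, 212, 224] ⇒ [8, 19, 35, 96, 127, 135, 147, 188, 215, 227]
  NpsI AGTGACGT/1: at [24, 42, 159, 173, 193, 235, 249] ⇒ [25, 43, 160, 174, 194, 236, 250]

All cut coordinates (distinct, sorted): [8, 19, 25, 35, 43, 56, 73, 87, 96, 127, 135, 147, 160, 174, 188, 194, 206, 215, 227, 236, 250]

Fragment lengths:
  8→19: 11 bp
  19→25: 6 bp
  25→35: 10 bp
  35→43: 8 bp
  43→56: 13 bp
  56→73: 17 bp
  73→87: 14 bp
  87→96: 9 bp
  96→127: 31 bp
  127→135: 8 bp
  135→147: 12 bp
  147→160: 13 bp
  160→174: 14 bp
  174→188: 14 bp
  188→194: 6 bp
  194→206: 12 bp
  206→215: 9 bp
  215→227: 12 bp
  227→236: 9 bp
  236→250: 14 bp
  250→8 (wrap): 253-250+8 = 11 bp

[6,6,8,8,9,9,9,10,11,11,12,12,12,13,13,14,14,14,14,17,31]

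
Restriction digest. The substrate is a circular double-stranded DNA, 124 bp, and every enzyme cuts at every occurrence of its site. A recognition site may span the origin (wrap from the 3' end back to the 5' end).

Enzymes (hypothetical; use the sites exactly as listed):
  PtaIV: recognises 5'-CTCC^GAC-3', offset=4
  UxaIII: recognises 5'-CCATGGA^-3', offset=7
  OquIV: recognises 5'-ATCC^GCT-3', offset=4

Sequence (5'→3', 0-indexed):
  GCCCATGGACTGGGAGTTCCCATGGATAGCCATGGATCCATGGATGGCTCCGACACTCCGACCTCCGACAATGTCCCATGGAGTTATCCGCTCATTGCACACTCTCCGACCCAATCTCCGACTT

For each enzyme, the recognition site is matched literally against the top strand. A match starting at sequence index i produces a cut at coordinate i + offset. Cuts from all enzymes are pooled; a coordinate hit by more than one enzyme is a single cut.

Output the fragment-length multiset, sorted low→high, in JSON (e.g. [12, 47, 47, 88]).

[7,7,7,8,8,10,12,14,16,17,18]

Site scan:
  PtaIV CTCCGAC/4: at [47, 55, 62, 103, 115] ⇒ [51, 59, 66, 107, 119]
  UxaIII CCATGGA/7: at [2, 19, 29, 37, 75] ⇒ [9, 26, 36, 44, 82]
  OquIV ATCCGCT/4: at [85] ⇒ [89]

All cut coordinates (distinct, sorted): [9, 26, 36, 44, 51, 59, 66, 82, 89, 107, 119]

Fragments:
  9→26: 17 bp
  26→36: 10 bp
  36→44: 8 bp
  44→51: 7 bp
  51→59: 8 bp
  59→66: 7 bp
  66→82: 16 bp
  82→89: 7 bp
  89→107: 18 bp
  107→119: 12 bp
  119→9 (wrap): 124-119+9 = 14 bp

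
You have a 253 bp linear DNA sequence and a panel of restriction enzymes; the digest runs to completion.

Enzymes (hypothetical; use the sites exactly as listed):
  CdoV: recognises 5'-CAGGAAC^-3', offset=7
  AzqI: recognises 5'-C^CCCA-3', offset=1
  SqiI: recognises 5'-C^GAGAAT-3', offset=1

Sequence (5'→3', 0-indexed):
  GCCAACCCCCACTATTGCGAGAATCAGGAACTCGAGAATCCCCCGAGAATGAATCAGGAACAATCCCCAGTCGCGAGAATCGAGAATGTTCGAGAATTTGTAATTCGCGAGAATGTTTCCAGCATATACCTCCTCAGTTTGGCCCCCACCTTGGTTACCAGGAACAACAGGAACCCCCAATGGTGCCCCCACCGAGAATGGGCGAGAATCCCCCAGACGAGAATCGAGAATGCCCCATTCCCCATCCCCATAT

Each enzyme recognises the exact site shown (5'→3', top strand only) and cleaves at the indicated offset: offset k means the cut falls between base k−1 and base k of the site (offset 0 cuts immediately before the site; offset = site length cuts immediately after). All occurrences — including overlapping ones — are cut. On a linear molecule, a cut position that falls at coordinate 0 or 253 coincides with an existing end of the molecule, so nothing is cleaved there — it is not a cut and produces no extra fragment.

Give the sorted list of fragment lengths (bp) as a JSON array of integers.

[1,2,4,6,6,7,7,7,7,7,7,8,8,9,9,10,10,11,11,12,13,17,17,21,36]

Scan for sites:
  CdoV CAGGAAC/7: at [24, 54, 158, 167] ⇒ [31, 61, 165, 174]
  AzqI CCCCA/1: at [6, 64, 143, 174, 186, 210, 232, 239, 245] ⇒ [7, 65, 144, 175, 187, 211, 233, 240, 246]
  SqiI CGAGAAT/1: at [17, 32, 43, 73, 80, 90, 107, 192, 202, 217, 224] ⇒ [18, 33, 44, 74, 81, 91, 108, 193, 203, 218, 225]

All cut coordinates (distinct, sorted): [7, 18, 31, 33, 44, 61, 65, 74, 81, 91, 108, 144, 165, 174, 175, 187, 193, 203, 211, 218, 225, 233, 240, 246]

Fragments:
  [0,7): 7 bp
  [7,18): 11 bp
  [18,31): 13 bp
  [31,33): 2 bp
  [33,44): 11 bp
  [44,61): 17 bp
  [61,65): 4 bp
  [65,74): 9 bp
  [74,81): 7 bp
  [81,91): 10 bp
  [91,108): 17 bp
  [108,144): 36 bp
  [144,165): 21 bp
  [165,174): 9 bp
  [174,175): 1 bp
  [175,187): 12 bp
  [187,193): 6 bp
  [193,203): 10 bp
  [203,211): 8 bp
  [211,218): 7 bp
  [218,225): 7 bp
  [225,233): 8 bp
  [233,240): 7 bp
  [240,246): 6 bp
  [246,253): 7 bp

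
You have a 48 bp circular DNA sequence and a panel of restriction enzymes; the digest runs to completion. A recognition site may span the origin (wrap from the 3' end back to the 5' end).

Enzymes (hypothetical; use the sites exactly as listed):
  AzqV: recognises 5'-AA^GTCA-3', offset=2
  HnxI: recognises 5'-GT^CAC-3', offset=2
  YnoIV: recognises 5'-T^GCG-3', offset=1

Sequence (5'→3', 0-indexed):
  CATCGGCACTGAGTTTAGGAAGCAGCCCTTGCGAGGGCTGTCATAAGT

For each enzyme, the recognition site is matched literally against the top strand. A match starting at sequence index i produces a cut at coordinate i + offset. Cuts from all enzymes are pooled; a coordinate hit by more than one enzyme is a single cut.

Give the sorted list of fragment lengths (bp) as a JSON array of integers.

Scan for sites:
  AzqV AAGTCA/2: at [44] ⇒ [46]
  HnxI (GTCAC, off=2): no sites
  YnoIV TGCG/1: at [29] ⇒ [30]

Pooled cuts: [30, 46]

Fragment lengths:
  30→46: 16 bp
  46→30 (wrap): 48-46+30 = 32 bp

[16,32]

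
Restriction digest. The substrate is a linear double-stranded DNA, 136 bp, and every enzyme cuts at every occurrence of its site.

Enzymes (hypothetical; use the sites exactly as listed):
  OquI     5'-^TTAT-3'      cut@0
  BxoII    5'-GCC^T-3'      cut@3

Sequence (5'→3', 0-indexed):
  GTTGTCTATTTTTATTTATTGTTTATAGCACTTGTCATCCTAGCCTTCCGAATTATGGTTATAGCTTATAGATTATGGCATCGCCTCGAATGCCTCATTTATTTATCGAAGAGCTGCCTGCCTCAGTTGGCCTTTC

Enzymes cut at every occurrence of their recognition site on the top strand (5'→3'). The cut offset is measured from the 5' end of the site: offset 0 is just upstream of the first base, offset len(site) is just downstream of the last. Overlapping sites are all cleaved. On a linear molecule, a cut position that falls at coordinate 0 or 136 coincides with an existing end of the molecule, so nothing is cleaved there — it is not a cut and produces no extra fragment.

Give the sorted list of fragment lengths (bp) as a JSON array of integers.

[4,4,4,4,4,6,7,7,7,7,9,10,11,13,16,23]

Per-enzyme occurrences:
  OquI (TTAT, off=0): starts [11, 15, 22, 52, 58, 65, 72, 98, 102] → cuts [11, 15, 22, 52, 58, 65, 72, 98, 102]
  BxoII (GCCT, off=3): starts [42, 82, 91, 115, 119, 129] → cuts [45, 85, 94, 118, 122, 132]

All cut coordinates (distinct, sorted): [11, 15, 22, 45, 52, 58, 65, 72, 85, 94, 98, 102, 118, 122, 132]

Fragments:
  [0,11): 11 bp
  [11,15): 4 bp
  [15,22): 7 bp
  [22,45): 23 bp
  [45,52): 7 bp
  [52,58): 6 bp
  [58,65): 7 bp
  [65,72): 7 bp
  [72,85): 13 bp
  [85,94): 9 bp
  [94,98): 4 bp
  [98,102): 4 bp
  [102,118): 16 bp
  [118,122): 4 bp
  [122,132): 10 bp
  [132,136): 4 bp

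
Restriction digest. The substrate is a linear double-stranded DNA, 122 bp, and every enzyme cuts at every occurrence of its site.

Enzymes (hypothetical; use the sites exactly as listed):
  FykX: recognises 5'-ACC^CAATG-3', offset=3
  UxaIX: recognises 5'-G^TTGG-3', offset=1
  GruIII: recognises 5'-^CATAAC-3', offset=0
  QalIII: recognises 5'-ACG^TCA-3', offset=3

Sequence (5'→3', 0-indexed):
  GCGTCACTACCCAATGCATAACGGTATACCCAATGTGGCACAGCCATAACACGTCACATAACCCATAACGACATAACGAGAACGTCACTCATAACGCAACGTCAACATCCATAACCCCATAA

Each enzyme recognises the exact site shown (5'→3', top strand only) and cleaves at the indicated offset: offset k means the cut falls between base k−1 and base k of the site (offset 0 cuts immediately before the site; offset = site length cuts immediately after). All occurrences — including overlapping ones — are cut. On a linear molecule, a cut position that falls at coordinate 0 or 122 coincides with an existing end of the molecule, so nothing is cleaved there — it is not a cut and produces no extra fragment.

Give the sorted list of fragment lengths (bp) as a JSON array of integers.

[3,5,5,7,8,8,9,11,12,13,13,14,14]

Site scan:
  FykX (ACCCAATG, off=3): starts [8, 27] → cuts [11, 30]
  UxaIX (GTTGG, off=1): no sites
  GruIII (CATAAC, off=0): starts [16, 44, 56, 63, 71, 89, 109] → cuts [16, 44, 56, 63, 71, 89, 109]
  QalIII (ACGTCA, off=3): starts [50, 81, 98] → cuts [53, 84, 101]

All cut coordinates (distinct, sorted): [11, 16, 30, 44, 53, 56, 63, 71, 84, 89, 101, 109]

Fragments:
  [0,11): 11 bp
  [11,16): 5 bp
  [16,30): 14 bp
  [30,44): 14 bp
  [44,53): 9 bp
  [53,56): 3 bp
  [56,63): 7 bp
  [63,71): 8 bp
  [71,84): 13 bp
  [84,89): 5 bp
  [89,101): 12 bp
  [101,109): 8 bp
  [109,122): 13 bp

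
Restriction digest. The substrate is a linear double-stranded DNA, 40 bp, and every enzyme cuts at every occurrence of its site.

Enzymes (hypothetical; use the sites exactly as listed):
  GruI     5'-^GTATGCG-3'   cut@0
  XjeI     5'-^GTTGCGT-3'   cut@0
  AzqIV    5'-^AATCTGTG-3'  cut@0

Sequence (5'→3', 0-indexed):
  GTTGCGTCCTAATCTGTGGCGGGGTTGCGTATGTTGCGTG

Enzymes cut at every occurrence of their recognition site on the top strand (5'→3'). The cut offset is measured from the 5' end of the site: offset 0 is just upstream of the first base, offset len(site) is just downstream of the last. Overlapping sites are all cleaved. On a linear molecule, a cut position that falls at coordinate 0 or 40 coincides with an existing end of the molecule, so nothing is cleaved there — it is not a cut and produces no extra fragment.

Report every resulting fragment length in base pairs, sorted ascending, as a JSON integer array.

Scan for sites:
  GruI (GTATGCG, off=0): no sites
  XjeI GTTGCGT/0: at [0, 23, 32] ⇒ [23, 32] (position 0 is a terminus of the linear molecule — no cut)
  AzqIV AATCTGTG/0: at [10] ⇒ [10]

Pooled cuts: [10, 23, 32]

Fragments:
  [0,10): 10 bp
  [10,23): 13 bp
  [23,32): 9 bp
  [32,40): 8 bp

[8,9,10,13]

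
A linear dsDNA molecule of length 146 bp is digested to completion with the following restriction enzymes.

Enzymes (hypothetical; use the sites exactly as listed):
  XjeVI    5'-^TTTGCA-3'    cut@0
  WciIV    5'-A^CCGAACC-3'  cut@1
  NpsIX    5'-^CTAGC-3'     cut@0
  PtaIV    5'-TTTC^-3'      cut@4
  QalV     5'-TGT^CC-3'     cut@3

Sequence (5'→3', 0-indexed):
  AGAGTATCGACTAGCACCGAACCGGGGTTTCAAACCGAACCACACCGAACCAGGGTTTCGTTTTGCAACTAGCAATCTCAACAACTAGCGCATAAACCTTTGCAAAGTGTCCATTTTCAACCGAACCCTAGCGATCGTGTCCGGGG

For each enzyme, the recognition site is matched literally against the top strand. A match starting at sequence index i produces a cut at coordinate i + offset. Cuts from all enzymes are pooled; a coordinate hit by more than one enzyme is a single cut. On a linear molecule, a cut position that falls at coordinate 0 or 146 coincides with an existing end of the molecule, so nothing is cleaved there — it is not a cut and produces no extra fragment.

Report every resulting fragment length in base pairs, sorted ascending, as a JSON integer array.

[2,2,3,6,6,7,7,8,10,10,12,13,14,15,15,16]

Per-enzyme occurrences:
  XjeVI TTTGCA/0: at [61, 98] ⇒ [61, 98]
  WciIV ACCGAACC/1: at [15, 33, 43, 119] ⇒ [16, 34, 44, 120]
  NpsIX CTAGC/0: at [10, 68, 84, 127] ⇒ [10, 68, 84, 127]
  PtaIV TTTC/4: at [27, 55, 114] ⇒ [31, 59, 118]
  QalV TGTCC/3: at [107, 137] ⇒ [110, 140]

Pooled cuts: [10, 16, 31, 34, 44, 59, 61, 68, 84, 98, 110, 118, 120, 127, 140]

Fragments:
  [0,10): 10 bp
  [10,16): 6 bp
  [16,31): 15 bp
  [31,34): 3 bp
  [34,44): 10 bp
  [44,59): 15 bp
  [59,61): 2 bp
  [61,68): 7 bp
  [68,84): 16 bp
  [84,98): 14 bp
  [98,110): 12 bp
  [110,118): 8 bp
  [118,120): 2 bp
  [120,127): 7 bp
  [127,140): 13 bp
  [140,146): 6 bp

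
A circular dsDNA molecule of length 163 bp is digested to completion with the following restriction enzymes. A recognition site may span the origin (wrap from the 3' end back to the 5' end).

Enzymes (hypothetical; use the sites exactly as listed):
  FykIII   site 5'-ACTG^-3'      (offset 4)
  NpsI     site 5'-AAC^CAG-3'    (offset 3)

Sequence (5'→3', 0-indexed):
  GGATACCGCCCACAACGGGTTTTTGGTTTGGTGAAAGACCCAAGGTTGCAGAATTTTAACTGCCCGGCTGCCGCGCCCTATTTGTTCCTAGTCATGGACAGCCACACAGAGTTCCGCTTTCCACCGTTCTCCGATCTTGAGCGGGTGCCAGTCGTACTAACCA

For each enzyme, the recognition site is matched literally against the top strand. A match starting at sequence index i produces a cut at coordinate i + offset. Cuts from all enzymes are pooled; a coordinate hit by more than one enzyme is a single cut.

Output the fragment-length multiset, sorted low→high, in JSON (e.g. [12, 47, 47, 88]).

Per-enzyme occurrences:
  FykIII ACTG/4: at [58] ⇒ [62]
  NpsI AACCAG/3: at [158] ⇒ [161]

Pooled cuts: [62, 161]

Fragments:
  62→161: 99 bp
  161→62 (wrap): 163-161+62 = 64 bp

[64,99]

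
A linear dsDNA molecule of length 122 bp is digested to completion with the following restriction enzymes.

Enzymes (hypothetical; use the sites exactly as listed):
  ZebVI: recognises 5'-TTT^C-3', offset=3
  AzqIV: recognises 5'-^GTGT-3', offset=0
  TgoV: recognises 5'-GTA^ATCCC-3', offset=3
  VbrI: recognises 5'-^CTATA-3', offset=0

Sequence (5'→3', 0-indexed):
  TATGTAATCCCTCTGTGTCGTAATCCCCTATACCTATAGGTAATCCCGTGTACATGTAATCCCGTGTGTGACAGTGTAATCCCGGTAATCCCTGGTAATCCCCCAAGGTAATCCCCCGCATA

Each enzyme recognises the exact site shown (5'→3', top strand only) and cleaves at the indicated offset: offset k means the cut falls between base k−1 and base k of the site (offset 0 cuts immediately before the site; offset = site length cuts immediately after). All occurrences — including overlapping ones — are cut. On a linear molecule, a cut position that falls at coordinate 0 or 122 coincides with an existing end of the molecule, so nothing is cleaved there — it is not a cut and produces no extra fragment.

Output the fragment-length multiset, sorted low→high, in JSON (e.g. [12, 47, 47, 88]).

Per-enzyme occurrences:
  ZebVI (TTTC, off=3): no sites
  AzqIV (GTGT, off=0): starts [14, 47, 63, 65, 73] → cuts [14, 47, 63, 65, 73]
  TgoV (GTAATCCC, off=3): starts [3, 19, 39, 55, 75, 84, 94, 107] → cuts [6, 22, 42, 58, 78, 87, 97, 110]
  VbrI (CTATA, off=0): starts [27, 33] → cuts [27, 33]

All cut coordinates (distinct, sorted): [6, 14, 22, 27, 33, 42, 47, 58, 63, 65, 73, 78, 87, 97, 110]

Fragments:
  [0,6): 6 bp
  [6,14): 8 bp
  [14,22): 8 bp
  [22,27): 5 bp
  [27,33): 6 bp
  [33,42): 9 bp
  [42,47): 5 bp
  [47,58): 11 bp
  [58,63): 5 bp
  [63,65): 2 bp
  [65,73): 8 bp
  [73,78): 5 bp
  [78,87): 9 bp
  [87,97): 10 bp
  [97,110): 13 bp
  [110,122): 12 bp

[2,5,5,5,5,6,6,8,8,8,9,9,10,11,12,13]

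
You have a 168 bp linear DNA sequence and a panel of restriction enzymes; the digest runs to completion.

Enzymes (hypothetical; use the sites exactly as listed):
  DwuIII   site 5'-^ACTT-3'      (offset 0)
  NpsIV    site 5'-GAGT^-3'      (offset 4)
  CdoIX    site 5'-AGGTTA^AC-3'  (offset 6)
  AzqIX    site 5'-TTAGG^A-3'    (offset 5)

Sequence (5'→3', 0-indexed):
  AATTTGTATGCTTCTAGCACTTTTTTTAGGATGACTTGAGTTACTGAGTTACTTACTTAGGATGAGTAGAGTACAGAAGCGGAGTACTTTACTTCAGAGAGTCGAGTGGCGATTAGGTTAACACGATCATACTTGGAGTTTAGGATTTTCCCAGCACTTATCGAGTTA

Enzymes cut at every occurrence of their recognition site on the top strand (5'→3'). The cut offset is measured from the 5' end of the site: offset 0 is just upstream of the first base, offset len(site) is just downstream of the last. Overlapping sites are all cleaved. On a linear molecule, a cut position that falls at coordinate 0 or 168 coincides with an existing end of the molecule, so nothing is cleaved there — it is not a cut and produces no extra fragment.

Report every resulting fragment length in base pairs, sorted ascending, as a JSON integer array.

Per-enzyme occurrences:
  DwuIII ACTT/0: at [18, 33, 50, 54, 85, 90, 130, 155] ⇒ [18, 33, 50, 54, 85, 90, 130, 155]
  NpsIV GAGT/4: at [37, 45, 63, 68, 81, 98, 103, 135, 162] ⇒ [41, 49, 67, 72, 85, 102, 107, 139, 166]
  CdoIX AGGTTAAC/6: at [114] ⇒ [120]
  AzqIX TTAGGA/5: at [25, 56, 139] ⇒ [30, 61, 144]

Pooled cuts: [18, 30, 33, 41, 49, 50, 54, 61, 67, 72, 85, 90, 102, 107, 120, 130, 139, 144, 155, 166]

Fragment lengths:
  [0,18): 18 bp
  [18,30): 12 bp
  [30,33): 3 bp
  [33,41): 8 bp
  [41,49): 8 bp
  [49,50): 1 bp
  [50,54): 4 bp
  [54,61): 7 bp
  [61,67): 6 bp
  [67,72): 5 bp
  [72,85): 13 bp
  [85,90): 5 bp
  [90,102): 12 bp
  [102,107): 5 bp
  [107,120): 13 bp
  [120,130): 10 bp
  [130,139): 9 bp
  [139,144): 5 bp
  [144,155): 11 bp
  [155,166): 11 bp
  [166,168): 2 bp

[1,2,3,4,5,5,5,5,6,7,8,8,9,10,11,11,12,12,13,13,18]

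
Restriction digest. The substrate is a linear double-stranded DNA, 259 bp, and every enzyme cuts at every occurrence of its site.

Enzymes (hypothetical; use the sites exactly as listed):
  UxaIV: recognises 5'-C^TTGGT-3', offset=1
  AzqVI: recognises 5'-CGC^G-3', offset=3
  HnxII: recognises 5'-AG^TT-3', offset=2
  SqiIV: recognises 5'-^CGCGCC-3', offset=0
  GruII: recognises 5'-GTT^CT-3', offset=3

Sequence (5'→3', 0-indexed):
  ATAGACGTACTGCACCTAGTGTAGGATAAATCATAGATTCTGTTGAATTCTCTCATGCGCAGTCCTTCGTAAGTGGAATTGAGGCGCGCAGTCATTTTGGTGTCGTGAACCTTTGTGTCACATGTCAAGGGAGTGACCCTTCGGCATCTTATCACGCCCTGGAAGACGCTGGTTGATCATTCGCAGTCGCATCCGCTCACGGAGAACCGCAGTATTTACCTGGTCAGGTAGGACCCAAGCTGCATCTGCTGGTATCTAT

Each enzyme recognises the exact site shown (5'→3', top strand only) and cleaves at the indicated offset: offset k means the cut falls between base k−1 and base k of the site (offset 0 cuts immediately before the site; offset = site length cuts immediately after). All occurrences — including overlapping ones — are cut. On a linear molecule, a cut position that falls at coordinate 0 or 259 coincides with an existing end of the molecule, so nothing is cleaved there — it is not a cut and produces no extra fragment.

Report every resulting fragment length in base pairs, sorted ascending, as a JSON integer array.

[87,172]

Scan for sites:
  UxaIV (CTTGGT, off=1): no sites
  AzqVI (CGCG, off=3): starts [84] → cuts [87]
  HnxII (AGTT, off=2): no sites
  SqiIV (CGCGCC, off=0): no sites
  GruII (GTTCT, off=3): no sites

Pooled cuts: [87]

Fragments:
  [0,87): 87 bp
  [87,259): 172 bp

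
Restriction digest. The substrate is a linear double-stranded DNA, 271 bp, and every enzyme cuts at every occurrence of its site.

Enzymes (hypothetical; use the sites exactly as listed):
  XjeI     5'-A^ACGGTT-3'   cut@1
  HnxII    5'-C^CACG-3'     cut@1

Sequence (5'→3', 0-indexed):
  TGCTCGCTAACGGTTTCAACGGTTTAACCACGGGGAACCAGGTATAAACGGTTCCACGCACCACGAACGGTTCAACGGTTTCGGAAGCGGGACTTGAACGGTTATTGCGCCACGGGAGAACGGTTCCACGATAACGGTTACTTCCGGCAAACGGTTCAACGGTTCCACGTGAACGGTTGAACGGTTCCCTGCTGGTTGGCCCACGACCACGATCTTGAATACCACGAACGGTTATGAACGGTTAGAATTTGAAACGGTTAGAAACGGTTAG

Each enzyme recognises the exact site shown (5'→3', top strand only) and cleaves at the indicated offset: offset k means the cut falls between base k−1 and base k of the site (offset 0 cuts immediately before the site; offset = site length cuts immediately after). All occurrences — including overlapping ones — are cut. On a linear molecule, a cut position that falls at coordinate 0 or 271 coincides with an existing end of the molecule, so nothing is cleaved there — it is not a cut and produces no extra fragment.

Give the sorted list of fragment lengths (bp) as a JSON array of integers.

[5,5,6,7,7,7,7,7,7,8,8,8,8,9,9,9,10,10,10,13,15,16,17,19,21,23]

Per-enzyme occurrences:
  XjeI (AACGGTT, off=1): starts [8, 17, 46, 65, 73, 96, 118, 132, 149, 157, 171, 179, 226, 236, 252, 262] → cuts [9, 18, 47, 66, 74, 97, 119, 133, 150, 158, 172, 180, 227, 237, 253, 263]
  HnxII (CCACG, off=1): starts [27, 53, 60, 109, 125, 164, 200, 206, 221] → cuts [28, 54, 61, 110, 126, 165, 201, 207, 222]

Pooled cuts: [9, 18, 28, 47, 54, 61, 66, 74, 97, 110, 119, 126, 133, 150, 158, 165, 172, 180, 201, 207, 222, 227, 237, 253, 263]

Fragment lengths:
  [0,9): 9 bp
  [9,18): 9 bp
  [18,28): 10 bp
  [28,47): 19 bp
  [47,54): 7 bp
  [54,61): 7 bp
  [61,66): 5 bp
  [66,74): 8 bp
  [74,97): 23 bp
  [97,110): 13 bp
  [110,119): 9 bp
  [119,126): 7 bp
  [126,133): 7 bp
  [133,150): 17 bp
  [150,158): 8 bp
  [158,165): 7 bp
  [165,172): 7 bp
  [172,180): 8 bp
  [180,201): 21 bp
  [201,207): 6 bp
  [207,222): 15 bp
  [222,227): 5 bp
  [227,237): 10 bp
  [237,253): 16 bp
  [253,263): 10 bp
  [263,271): 8 bp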